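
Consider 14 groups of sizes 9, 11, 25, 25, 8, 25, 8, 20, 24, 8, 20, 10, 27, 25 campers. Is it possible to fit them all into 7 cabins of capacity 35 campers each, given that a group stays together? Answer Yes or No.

No

Total = 245 campers; ⌈245/35⌉ = 7.
8 groups each exceed half the capacity and cannot share a cabin, forcing at least 8 cabins.
At least 8 cabins are required, but only 7 are allowed.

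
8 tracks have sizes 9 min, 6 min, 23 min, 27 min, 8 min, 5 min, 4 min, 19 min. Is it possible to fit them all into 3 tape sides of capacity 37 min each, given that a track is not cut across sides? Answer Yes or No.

Yes

A valid assignment using 3 tape sides:
  side 1: 27 + 9 = 36
  side 2: 23 + 8 + 6 = 37
  side 3: 19 + 5 + 4 = 28
Every load is within 37 min, so 3 tape sides suffice.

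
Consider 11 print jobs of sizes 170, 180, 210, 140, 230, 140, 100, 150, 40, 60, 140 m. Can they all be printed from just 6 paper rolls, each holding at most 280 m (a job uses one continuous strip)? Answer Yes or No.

Total = 1560 m; ⌈1560/280⌉ = 6.
The bound of 6 does not rule out 6, but exhaustive search shows no assignment into 6 paper rolls of capacity 280 m exists — the minimum is 7.

No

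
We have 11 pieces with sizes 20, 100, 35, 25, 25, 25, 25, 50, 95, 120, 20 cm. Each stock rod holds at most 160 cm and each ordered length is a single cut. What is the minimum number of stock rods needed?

4

Total = 120 + 100 + 95 + 50 + 35 + 25 + 25 + 25 + 25 + 20 + 20 = 540 cm.
Lower bound: ⌈540/160⌉ = 4 stock rods.
A packing using 4 stock rods:
  stock rod 1: 120 + 35 = 155
  stock rod 2: 100 + 50 = 150
  stock rod 3: 95 + 25 + 25 = 145
  stock rod 4: 25 + 25 + 20 + 20 = 90
This matches the lower bound, so 4 is optimal.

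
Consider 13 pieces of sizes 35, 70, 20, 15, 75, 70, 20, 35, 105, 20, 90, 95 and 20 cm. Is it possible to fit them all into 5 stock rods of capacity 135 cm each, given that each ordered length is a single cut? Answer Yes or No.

Total = 670 cm; ⌈670/135⌉ = 5.
6 pieces each exceed half the capacity and cannot share a stock rod, forcing at least 6 stock rods.
At least 6 stock rods are required, but only 5 are allowed.

No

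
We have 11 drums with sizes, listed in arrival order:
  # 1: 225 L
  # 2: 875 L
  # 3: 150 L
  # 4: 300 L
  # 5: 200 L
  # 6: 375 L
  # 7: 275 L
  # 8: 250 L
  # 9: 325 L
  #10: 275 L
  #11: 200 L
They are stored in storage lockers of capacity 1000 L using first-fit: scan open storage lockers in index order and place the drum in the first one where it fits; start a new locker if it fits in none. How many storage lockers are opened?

4

  225 → locker 1 (new)  [load 225/1000]
  875 → locker 2 (new)  [load 875/1000]
  150 → locker 1  [load 375/1000]
  300 → locker 1  [load 675/1000]
  200 → locker 1  [load 875/1000]
  375 → locker 3 (new)  [load 375/1000]
  275 → locker 3  [load 650/1000]
  250 → locker 3  [load 900/1000]
  325 → locker 4 (new)  [load 325/1000]
  275 → locker 4  [load 600/1000]
  200 → locker 4  [load 800/1000]
4 storage lockers opened.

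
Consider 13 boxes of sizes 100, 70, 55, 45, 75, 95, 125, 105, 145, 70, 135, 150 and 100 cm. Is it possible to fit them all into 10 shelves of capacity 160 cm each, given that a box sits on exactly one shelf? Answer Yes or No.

Yes

A valid assignment using 10 shelves:
  shelf 1: 150 = 150
  shelf 2: 145 = 145
  shelf 3: 135 = 135
  shelf 4: 125 = 125
  shelf 5: 105 + 55 = 160
  shelf 6: 100 + 45 = 145
  shelf 7: 100 = 100
  shelf 8: 95 = 95
  shelf 9: 75 + 70 = 145
  shelf 10: 70 = 70
Every load is within 160 cm, so 10 shelves suffice.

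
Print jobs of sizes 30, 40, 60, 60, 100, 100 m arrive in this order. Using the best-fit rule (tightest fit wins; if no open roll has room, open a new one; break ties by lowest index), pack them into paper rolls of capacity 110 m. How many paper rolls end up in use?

  30 → roll 1 (new)  [load 30/110]
  40 → roll 1  [load 70/110]
  60 → roll 2 (new)  [load 60/110]
  60 → roll 3 (new)  [load 60/110]
  100 → roll 4 (new)  [load 100/110]
  100 → roll 5 (new)  [load 100/110]
5 paper rolls opened.

5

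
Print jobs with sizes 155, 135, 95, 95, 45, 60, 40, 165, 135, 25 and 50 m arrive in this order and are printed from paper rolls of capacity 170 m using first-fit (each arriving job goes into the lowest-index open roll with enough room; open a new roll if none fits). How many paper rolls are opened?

7

  155 → roll 1 (new)  [load 155/170]
  135 → roll 2 (new)  [load 135/170]
  95 → roll 3 (new)  [load 95/170]
  95 → roll 4 (new)  [load 95/170]
  45 → roll 3  [load 140/170]
  60 → roll 4  [load 155/170]
  40 → roll 5 (new)  [load 40/170]
  165 → roll 6 (new)  [load 165/170]
  135 → roll 7 (new)  [load 135/170]
  25 → roll 2  [load 160/170]
  50 → roll 5  [load 90/170]
7 paper rolls opened.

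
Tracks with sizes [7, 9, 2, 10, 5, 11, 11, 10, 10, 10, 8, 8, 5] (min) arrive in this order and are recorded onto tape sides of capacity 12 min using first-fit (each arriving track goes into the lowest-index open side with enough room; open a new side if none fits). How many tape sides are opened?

  7 → side 1 (new)  [load 7/12]
  9 → side 2 (new)  [load 9/12]
  2 → side 1  [load 9/12]
  10 → side 3 (new)  [load 10/12]
  5 → side 4 (new)  [load 5/12]
  11 → side 5 (new)  [load 11/12]
  11 → side 6 (new)  [load 11/12]
  10 → side 7 (new)  [load 10/12]
  10 → side 8 (new)  [load 10/12]
  10 → side 9 (new)  [load 10/12]
  8 → side 10 (new)  [load 8/12]
  8 → side 11 (new)  [load 8/12]
  5 → side 4  [load 10/12]
11 tape sides opened.

11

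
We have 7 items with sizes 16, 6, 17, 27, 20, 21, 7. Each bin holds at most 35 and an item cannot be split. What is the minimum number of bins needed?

4

Total = 27 + 21 + 20 + 17 + 16 + 7 + 6 = 114.
Lower bound: ⌈114/35⌉ = 4 bins.
A packing using 4 bins:
  bin 1: 27 + 7 = 34
  bin 2: 21 + 6 = 27
  bin 3: 20 = 20
  bin 4: 17 + 16 = 33
This matches the lower bound, so 4 is optimal.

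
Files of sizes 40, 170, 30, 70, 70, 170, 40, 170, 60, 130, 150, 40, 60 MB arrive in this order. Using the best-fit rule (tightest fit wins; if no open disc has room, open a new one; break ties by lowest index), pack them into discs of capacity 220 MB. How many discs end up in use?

  40 → disc 1 (new)  [load 40/220]
  170 → disc 1  [load 210/220]
  30 → disc 2 (new)  [load 30/220]
  70 → disc 2  [load 100/220]
  70 → disc 2  [load 170/220]
  170 → disc 3 (new)  [load 170/220]
  40 → disc 2  [load 210/220]
  170 → disc 4 (new)  [load 170/220]
  60 → disc 5 (new)  [load 60/220]
  130 → disc 5  [load 190/220]
  150 → disc 6 (new)  [load 150/220]
  40 → disc 3  [load 210/220]
  60 → disc 6  [load 210/220]
6 discs opened.

6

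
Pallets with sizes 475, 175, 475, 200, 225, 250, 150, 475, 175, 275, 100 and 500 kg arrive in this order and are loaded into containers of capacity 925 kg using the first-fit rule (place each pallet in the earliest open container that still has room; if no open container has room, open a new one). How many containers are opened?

  475 → container 1 (new)  [load 475/925]
  175 → container 1  [load 650/925]
  475 → container 2 (new)  [load 475/925]
  200 → container 1  [load 850/925]
  225 → container 2  [load 700/925]
  250 → container 3 (new)  [load 250/925]
  150 → container 2  [load 850/925]
  475 → container 3  [load 725/925]
  175 → container 3  [load 900/925]
  275 → container 4 (new)  [load 275/925]
  100 → container 4  [load 375/925]
  500 → container 4  [load 875/925]
4 containers opened.

4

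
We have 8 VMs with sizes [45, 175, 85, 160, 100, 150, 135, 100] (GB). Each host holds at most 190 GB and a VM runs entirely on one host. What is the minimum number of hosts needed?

6

Total = 175 + 160 + 150 + 135 + 100 + 100 + 85 + 45 = 950 GB.
Lower bound: ⌈950/190⌉ = 5 hosts.
Also, 6 VMs each exceed 95 GB, and no two of those can share a host, so at least 6 hosts are needed.
A packing using 6 hosts:
  host 1: 175 = 175
  host 2: 160 = 160
  host 3: 150 = 150
  host 4: 135 + 45 = 180
  host 5: 100 + 85 = 185
  host 6: 100 = 100
This matches the lower bound, so 6 is optimal.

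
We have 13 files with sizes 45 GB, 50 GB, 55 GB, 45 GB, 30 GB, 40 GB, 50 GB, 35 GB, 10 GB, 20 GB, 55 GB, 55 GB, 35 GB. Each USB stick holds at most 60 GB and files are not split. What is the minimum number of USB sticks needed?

11

Total = 55 + 55 + 55 + 50 + 50 + 45 + 45 + 40 + 35 + 35 + 30 + 20 + 10 = 525 GB.
Lower bound: ⌈525/60⌉ = 9 USB sticks.
Also, 10 files each exceed 30 GB, and no two of those can share a USB stick, so at least 10 USB sticks are needed.
A packing using 11 USB sticks:
  USB stick 1: 55 = 55
  USB stick 2: 55 = 55
  USB stick 3: 55 = 55
  USB stick 4: 50 + 10 = 60
  USB stick 5: 50 = 50
  USB stick 6: 45 = 45
  USB stick 7: 45 = 45
  USB stick 8: 40 + 20 = 60
  USB stick 9: 35 = 35
  USB stick 10: 35 = 35
  USB stick 11: 30 = 30
No arrangement into 10 USB sticks stays within capacity, so 11 is optimal.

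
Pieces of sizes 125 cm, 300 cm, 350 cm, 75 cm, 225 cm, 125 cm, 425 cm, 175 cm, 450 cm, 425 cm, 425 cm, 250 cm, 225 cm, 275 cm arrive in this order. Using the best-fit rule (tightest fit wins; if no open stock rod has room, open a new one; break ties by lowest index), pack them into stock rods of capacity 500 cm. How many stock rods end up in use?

  125 → stock rod 1 (new)  [load 125/500]
  300 → stock rod 1  [load 425/500]
  350 → stock rod 2 (new)  [load 350/500]
  75 → stock rod 1  [load 500/500]
  225 → stock rod 3 (new)  [load 225/500]
  125 → stock rod 2  [load 475/500]
  425 → stock rod 4 (new)  [load 425/500]
  175 → stock rod 3  [load 400/500]
  450 → stock rod 5 (new)  [load 450/500]
  425 → stock rod 6 (new)  [load 425/500]
  425 → stock rod 7 (new)  [load 425/500]
  250 → stock rod 8 (new)  [load 250/500]
  225 → stock rod 8  [load 475/500]
  275 → stock rod 9 (new)  [load 275/500]
9 stock rods opened.

9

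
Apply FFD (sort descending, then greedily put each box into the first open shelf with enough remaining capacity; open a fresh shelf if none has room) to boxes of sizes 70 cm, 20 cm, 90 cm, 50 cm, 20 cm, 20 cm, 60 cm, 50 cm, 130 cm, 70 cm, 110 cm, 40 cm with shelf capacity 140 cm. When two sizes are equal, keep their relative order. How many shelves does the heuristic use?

Sorted descending: 130, 110, 90, 70, 70, 60, 50, 50, 40, 20, 20, 20.
  130 → shelf 1 (new)  [load 130/140]
  110 → shelf 2 (new)  [load 110/140]
  90 → shelf 3 (new)  [load 90/140]
  70 → shelf 4 (new)  [load 70/140]
  70 → shelf 4  [load 140/140]
  60 → shelf 5 (new)  [load 60/140]
  50 → shelf 3  [load 140/140]
  50 → shelf 5  [load 110/140]
  40 → shelf 6 (new)  [load 40/140]
  20 → shelf 2  [load 130/140]
  20 → shelf 5  [load 130/140]
  20 → shelf 6  [load 60/140]
6 shelves opened.

6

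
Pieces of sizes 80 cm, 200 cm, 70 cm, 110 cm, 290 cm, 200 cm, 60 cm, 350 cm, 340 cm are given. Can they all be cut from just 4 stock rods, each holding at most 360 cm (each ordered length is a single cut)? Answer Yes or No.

No

Total = 1700 cm; ⌈1700/360⌉ = 5.
At least 5 stock rods are required, but only 4 are allowed.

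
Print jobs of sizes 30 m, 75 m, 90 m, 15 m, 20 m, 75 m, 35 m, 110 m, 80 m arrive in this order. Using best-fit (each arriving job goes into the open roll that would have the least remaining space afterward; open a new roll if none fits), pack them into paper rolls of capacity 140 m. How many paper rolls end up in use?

  30 → roll 1 (new)  [load 30/140]
  75 → roll 1  [load 105/140]
  90 → roll 2 (new)  [load 90/140]
  15 → roll 1  [load 120/140]
  20 → roll 1  [load 140/140]
  75 → roll 3 (new)  [load 75/140]
  35 → roll 2  [load 125/140]
  110 → roll 4 (new)  [load 110/140]
  80 → roll 5 (new)  [load 80/140]
5 paper rolls opened.

5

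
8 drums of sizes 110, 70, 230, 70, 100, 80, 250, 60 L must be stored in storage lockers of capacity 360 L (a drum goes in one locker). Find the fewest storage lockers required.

3

Total = 250 + 230 + 110 + 100 + 80 + 70 + 70 + 60 = 970 L.
Lower bound: ⌈970/360⌉ = 3 storage lockers.
A packing using 3 storage lockers:
  locker 1: 250 + 110 = 360
  locker 2: 230 + 100 = 330
  locker 3: 80 + 70 + 70 + 60 = 280
This matches the lower bound, so 3 is optimal.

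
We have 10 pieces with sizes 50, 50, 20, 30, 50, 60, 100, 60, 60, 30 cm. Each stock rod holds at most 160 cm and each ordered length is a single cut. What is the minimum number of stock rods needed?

4

Total = 100 + 60 + 60 + 60 + 50 + 50 + 50 + 30 + 30 + 20 = 510 cm.
Lower bound: ⌈510/160⌉ = 4 stock rods.
A packing using 4 stock rods:
  stock rod 1: 100 + 60 = 160
  stock rod 2: 60 + 60 + 30 = 150
  stock rod 3: 50 + 50 + 50 = 150
  stock rod 4: 30 + 20 = 50
This matches the lower bound, so 4 is optimal.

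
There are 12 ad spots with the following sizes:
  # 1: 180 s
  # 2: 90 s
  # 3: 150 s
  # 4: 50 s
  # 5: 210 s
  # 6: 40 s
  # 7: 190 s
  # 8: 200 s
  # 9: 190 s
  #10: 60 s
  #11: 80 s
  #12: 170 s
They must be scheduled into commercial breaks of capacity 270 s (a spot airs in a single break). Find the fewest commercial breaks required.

7

Total = 210 + 200 + 190 + 190 + 180 + 170 + 150 + 90 + 80 + 60 + 50 + 40 = 1610 s.
Lower bound: ⌈1610/270⌉ = 6 commercial breaks.
Also, 7 ad spots each exceed 135 s, and no two of those can share a break, so at least 7 commercial breaks are needed.
A packing using 7 commercial breaks:
  break 1: 210 + 60 = 270
  break 2: 200 + 50 = 250
  break 3: 190 + 80 = 270
  break 4: 190 + 40 = 230
  break 5: 180 + 90 = 270
  break 6: 170 = 170
  break 7: 150 = 150
This matches the lower bound, so 7 is optimal.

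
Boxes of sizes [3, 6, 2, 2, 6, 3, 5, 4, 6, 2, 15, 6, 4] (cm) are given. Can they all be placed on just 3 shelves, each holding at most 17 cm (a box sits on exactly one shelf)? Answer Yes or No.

Total = 64 cm; ⌈64/17⌉ = 4.
At least 4 shelves are required, but only 3 are allowed.

No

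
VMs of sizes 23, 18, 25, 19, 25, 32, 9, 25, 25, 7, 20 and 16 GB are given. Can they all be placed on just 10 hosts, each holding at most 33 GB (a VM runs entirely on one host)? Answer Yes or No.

Yes

A valid assignment using 10 hosts:
  host 1: 32 = 32
  host 2: 25 + 7 = 32
  host 3: 25 = 25
  host 4: 25 = 25
  host 5: 25 = 25
  host 6: 23 + 9 = 32
  host 7: 20 = 20
  host 8: 19 = 19
  host 9: 18 = 18
  host 10: 16 = 16
Every load is within 33 GB, so 10 hosts suffice.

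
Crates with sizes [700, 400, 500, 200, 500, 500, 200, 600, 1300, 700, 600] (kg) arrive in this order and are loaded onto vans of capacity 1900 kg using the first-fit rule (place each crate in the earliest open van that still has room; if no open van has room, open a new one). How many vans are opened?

4

  700 → van 1 (new)  [load 700/1900]
  400 → van 1  [load 1100/1900]
  500 → van 1  [load 1600/1900]
  200 → van 1  [load 1800/1900]
  500 → van 2 (new)  [load 500/1900]
  500 → van 2  [load 1000/1900]
  200 → van 2  [load 1200/1900]
  600 → van 2  [load 1800/1900]
  1300 → van 3 (new)  [load 1300/1900]
  700 → van 4 (new)  [load 700/1900]
  600 → van 3  [load 1900/1900]
4 vans opened.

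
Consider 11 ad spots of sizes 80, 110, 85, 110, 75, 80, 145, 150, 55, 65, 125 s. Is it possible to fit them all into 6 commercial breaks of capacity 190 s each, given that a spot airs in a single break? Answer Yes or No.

No

Total = 1080 s; ⌈1080/190⌉ = 6.
The bound of 6 does not rule out 6, but exhaustive search shows no assignment into 6 commercial breaks of capacity 190 s exists — the minimum is 7.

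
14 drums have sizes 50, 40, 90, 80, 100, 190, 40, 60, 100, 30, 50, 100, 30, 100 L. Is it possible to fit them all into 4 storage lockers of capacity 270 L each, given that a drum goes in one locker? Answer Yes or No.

A valid assignment using 4 storage lockers:
  locker 1: 190 + 80 = 270
  locker 2: 100 + 100 + 60 = 260
  locker 3: 100 + 100 + 40 + 30 = 270
  locker 4: 90 + 50 + 50 + 40 + 30 = 260
Every load is within 270 L, so 4 storage lockers suffice.

Yes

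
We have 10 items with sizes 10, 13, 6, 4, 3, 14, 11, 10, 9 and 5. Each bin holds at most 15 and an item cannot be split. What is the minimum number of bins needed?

Total = 14 + 13 + 11 + 10 + 10 + 9 + 6 + 5 + 4 + 3 = 85.
Lower bound: ⌈85/15⌉ = 6 bins.
A packing using 6 bins:
  bin 1: 14 = 14
  bin 2: 13 = 13
  bin 3: 11 + 4 = 15
  bin 4: 10 + 5 = 15
  bin 5: 10 + 3 = 13
  bin 6: 9 + 6 = 15
This matches the lower bound, so 6 is optimal.

6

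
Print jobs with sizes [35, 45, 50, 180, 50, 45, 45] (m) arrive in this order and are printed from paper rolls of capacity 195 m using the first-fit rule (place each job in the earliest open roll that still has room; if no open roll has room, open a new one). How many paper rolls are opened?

3

  35 → roll 1 (new)  [load 35/195]
  45 → roll 1  [load 80/195]
  50 → roll 1  [load 130/195]
  180 → roll 2 (new)  [load 180/195]
  50 → roll 1  [load 180/195]
  45 → roll 3 (new)  [load 45/195]
  45 → roll 3  [load 90/195]
3 paper rolls opened.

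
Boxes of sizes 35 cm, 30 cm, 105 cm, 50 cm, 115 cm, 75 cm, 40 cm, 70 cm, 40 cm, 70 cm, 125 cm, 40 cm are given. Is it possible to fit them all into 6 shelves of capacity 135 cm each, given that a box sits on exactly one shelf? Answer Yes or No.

Total = 795 cm; ⌈795/135⌉ = 6.
The bound of 6 does not rule out 6, but exhaustive search shows no assignment into 6 shelves of capacity 135 cm exists — the minimum is 7.

No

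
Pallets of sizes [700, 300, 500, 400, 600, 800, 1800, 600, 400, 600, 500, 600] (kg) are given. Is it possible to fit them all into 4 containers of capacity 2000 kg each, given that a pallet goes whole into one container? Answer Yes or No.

A valid assignment using 4 containers:
  container 1: 1800 = 1800
  container 2: 800 + 700 + 500 = 2000
  container 3: 600 + 600 + 500 + 300 = 2000
  container 4: 600 + 600 + 400 + 400 = 2000
Every load is within 2000 kg, so 4 containers suffice.

Yes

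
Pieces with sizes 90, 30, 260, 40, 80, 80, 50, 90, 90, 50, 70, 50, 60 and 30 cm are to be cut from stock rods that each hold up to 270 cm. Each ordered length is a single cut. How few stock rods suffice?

Total = 260 + 90 + 90 + 90 + 80 + 80 + 70 + 60 + 50 + 50 + 50 + 40 + 30 + 30 = 1070 cm.
Lower bound: ⌈1070/270⌉ = 4 stock rods.
A packing using 4 stock rods:
  stock rod 1: 260 = 260
  stock rod 2: 90 + 90 + 90 = 270
  stock rod 3: 80 + 80 + 70 + 40 = 270
  stock rod 4: 60 + 50 + 50 + 50 + 30 + 30 = 270
This matches the lower bound, so 4 is optimal.

4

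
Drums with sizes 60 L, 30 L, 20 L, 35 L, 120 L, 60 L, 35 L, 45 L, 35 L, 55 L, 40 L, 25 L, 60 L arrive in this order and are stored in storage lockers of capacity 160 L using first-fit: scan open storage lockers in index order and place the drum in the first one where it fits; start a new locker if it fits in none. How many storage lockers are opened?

  60 → locker 1 (new)  [load 60/160]
  30 → locker 1  [load 90/160]
  20 → locker 1  [load 110/160]
  35 → locker 1  [load 145/160]
  120 → locker 2 (new)  [load 120/160]
  60 → locker 3 (new)  [load 60/160]
  35 → locker 2  [load 155/160]
  45 → locker 3  [load 105/160]
  35 → locker 3  [load 140/160]
  55 → locker 4 (new)  [load 55/160]
  40 → locker 4  [load 95/160]
  25 → locker 4  [load 120/160]
  60 → locker 5 (new)  [load 60/160]
5 storage lockers opened.

5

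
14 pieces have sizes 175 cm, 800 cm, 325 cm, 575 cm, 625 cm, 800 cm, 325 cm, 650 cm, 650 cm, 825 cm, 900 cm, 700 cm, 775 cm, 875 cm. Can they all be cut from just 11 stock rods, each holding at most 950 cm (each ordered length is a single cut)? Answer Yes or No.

A valid assignment using 11 stock rods:
  stock rod 1: 900 = 900
  stock rod 2: 875 = 875
  stock rod 3: 825 = 825
  stock rod 4: 800 = 800
  stock rod 5: 800 = 800
  stock rod 6: 775 + 175 = 950
  stock rod 7: 700 = 700
  stock rod 8: 650 = 650
  stock rod 9: 650 = 650
  stock rod 10: 625 + 325 = 950
  stock rod 11: 575 + 325 = 900
Every load is within 950 cm, so 11 stock rods suffice.

Yes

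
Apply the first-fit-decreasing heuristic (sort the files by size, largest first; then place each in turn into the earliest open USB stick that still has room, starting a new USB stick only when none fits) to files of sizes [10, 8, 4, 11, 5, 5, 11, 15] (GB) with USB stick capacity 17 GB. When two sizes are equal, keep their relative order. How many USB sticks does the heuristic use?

Sorted descending: 15, 11, 11, 10, 8, 5, 5, 4.
  15 → USB stick 1 (new)  [load 15/17]
  11 → USB stick 2 (new)  [load 11/17]
  11 → USB stick 3 (new)  [load 11/17]
  10 → USB stick 4 (new)  [load 10/17]
  8 → USB stick 5 (new)  [load 8/17]
  5 → USB stick 2  [load 16/17]
  5 → USB stick 3  [load 16/17]
  4 → USB stick 4  [load 14/17]
5 USB sticks opened.

5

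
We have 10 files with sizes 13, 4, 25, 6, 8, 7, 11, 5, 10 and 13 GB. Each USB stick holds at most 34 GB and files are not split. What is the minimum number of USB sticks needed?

Total = 25 + 13 + 13 + 11 + 10 + 8 + 7 + 6 + 5 + 4 = 102 GB.
Lower bound: ⌈102/34⌉ = 3 USB sticks.
A packing using 3 USB sticks:
  USB stick 1: 25 + 5 + 4 = 34
  USB stick 2: 13 + 13 + 8 = 34
  USB stick 3: 11 + 10 + 7 + 6 = 34
This matches the lower bound, so 3 is optimal.

3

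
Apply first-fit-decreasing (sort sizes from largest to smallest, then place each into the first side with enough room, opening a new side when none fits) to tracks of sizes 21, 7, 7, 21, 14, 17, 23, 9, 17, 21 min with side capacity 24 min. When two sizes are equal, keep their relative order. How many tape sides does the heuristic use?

7

Sorted descending: 23, 21, 21, 21, 17, 17, 14, 9, 7, 7.
  23 → side 1 (new)  [load 23/24]
  21 → side 2 (new)  [load 21/24]
  21 → side 3 (new)  [load 21/24]
  21 → side 4 (new)  [load 21/24]
  17 → side 5 (new)  [load 17/24]
  17 → side 6 (new)  [load 17/24]
  14 → side 7 (new)  [load 14/24]
  9 → side 7  [load 23/24]
  7 → side 5  [load 24/24]
  7 → side 6  [load 24/24]
7 tape sides opened.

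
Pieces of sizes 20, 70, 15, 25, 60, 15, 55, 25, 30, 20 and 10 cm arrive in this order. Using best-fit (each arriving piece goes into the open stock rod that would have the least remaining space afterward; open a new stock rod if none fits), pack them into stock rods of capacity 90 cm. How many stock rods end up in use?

  20 → stock rod 1 (new)  [load 20/90]
  70 → stock rod 1  [load 90/90]
  15 → stock rod 2 (new)  [load 15/90]
  25 → stock rod 2  [load 40/90]
  60 → stock rod 3 (new)  [load 60/90]
  15 → stock rod 3  [load 75/90]
  55 → stock rod 4 (new)  [load 55/90]
  25 → stock rod 4  [load 80/90]
  30 → stock rod 2  [load 70/90]
  20 → stock rod 2  [load 90/90]
  10 → stock rod 4  [load 90/90]
4 stock rods opened.

4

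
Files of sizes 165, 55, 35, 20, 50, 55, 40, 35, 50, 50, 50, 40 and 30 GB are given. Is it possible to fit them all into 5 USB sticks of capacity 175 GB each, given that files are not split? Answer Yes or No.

Yes

A valid assignment using 4 USB sticks:
  USB stick 1: 165 = 165
  USB stick 2: 55 + 55 + 50 = 160
  USB stick 3: 50 + 50 + 40 + 35 = 175
  USB stick 4: 50 + 40 + 35 + 30 + 20 = 175
That uses only 4 ≤ 5, so 5 USB sticks are enough.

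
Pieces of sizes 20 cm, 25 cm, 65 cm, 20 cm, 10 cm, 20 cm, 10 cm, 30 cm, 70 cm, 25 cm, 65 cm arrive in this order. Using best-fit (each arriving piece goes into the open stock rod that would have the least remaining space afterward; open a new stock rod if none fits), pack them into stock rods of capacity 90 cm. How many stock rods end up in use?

  20 → stock rod 1 (new)  [load 20/90]
  25 → stock rod 1  [load 45/90]
  65 → stock rod 2 (new)  [load 65/90]
  20 → stock rod 2  [load 85/90]
  10 → stock rod 1  [load 55/90]
  20 → stock rod 1  [load 75/90]
  10 → stock rod 1  [load 85/90]
  30 → stock rod 3 (new)  [load 30/90]
  70 → stock rod 4 (new)  [load 70/90]
  25 → stock rod 3  [load 55/90]
  65 → stock rod 5 (new)  [load 65/90]
5 stock rods opened.

5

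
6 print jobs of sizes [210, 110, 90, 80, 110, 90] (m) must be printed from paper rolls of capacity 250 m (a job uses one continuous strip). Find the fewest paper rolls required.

Total = 210 + 110 + 110 + 90 + 90 + 80 = 690 m.
Lower bound: ⌈690/250⌉ = 3 paper rolls.
A packing using 4 paper rolls:
  roll 1: 210 = 210
  roll 2: 110 + 110 = 220
  roll 3: 90 + 90 = 180
  roll 4: 80 = 80
No arrangement into 3 paper rolls stays within capacity, so 4 is optimal.

4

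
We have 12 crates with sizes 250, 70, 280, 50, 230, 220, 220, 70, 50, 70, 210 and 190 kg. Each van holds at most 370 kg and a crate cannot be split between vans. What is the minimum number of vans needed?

Total = 280 + 250 + 230 + 220 + 220 + 210 + 190 + 70 + 70 + 70 + 50 + 50 = 1910 kg.
Lower bound: ⌈1910/370⌉ = 6 vans.
Also, 7 crates each exceed 185 kg, and no two of those can share a van, so at least 7 vans are needed.
A packing using 7 vans:
  van 1: 280 + 70 = 350
  van 2: 250 + 70 + 50 = 370
  van 3: 230 + 70 + 50 = 350
  van 4: 220 = 220
  van 5: 220 = 220
  van 6: 210 = 210
  van 7: 190 = 190
This matches the lower bound, so 7 is optimal.

7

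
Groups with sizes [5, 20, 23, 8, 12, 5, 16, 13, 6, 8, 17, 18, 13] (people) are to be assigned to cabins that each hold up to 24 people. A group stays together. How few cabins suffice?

Total = 23 + 20 + 18 + 17 + 16 + 13 + 13 + 12 + 8 + 8 + 6 + 5 + 5 = 164 people.
Lower bound: ⌈164/24⌉ = 7 cabins.
A packing using 8 cabins:
  cabin 1: 23 = 23
  cabin 2: 20 = 20
  cabin 3: 18 + 6 = 24
  cabin 4: 17 + 5 = 22
  cabin 5: 16 + 8 = 24
  cabin 6: 13 + 8 = 21
  cabin 7: 13 + 5 = 18
  cabin 8: 12 = 12
No arrangement into 7 cabins stays within capacity, so 8 is optimal.

8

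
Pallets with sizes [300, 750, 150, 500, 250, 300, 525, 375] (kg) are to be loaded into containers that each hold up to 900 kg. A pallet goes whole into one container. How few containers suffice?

Total = 750 + 525 + 500 + 375 + 300 + 300 + 250 + 150 = 3150 kg.
Lower bound: ⌈3150/900⌉ = 4 containers.
A packing using 4 containers:
  container 1: 750 + 150 = 900
  container 2: 525 + 375 = 900
  container 3: 500 + 300 = 800
  container 4: 300 + 250 = 550
This matches the lower bound, so 4 is optimal.

4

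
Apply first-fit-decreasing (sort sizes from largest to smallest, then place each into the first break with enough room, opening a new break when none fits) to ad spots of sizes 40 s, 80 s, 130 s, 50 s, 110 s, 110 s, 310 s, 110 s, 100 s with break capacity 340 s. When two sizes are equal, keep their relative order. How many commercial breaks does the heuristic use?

4

Sorted descending: 310, 130, 110, 110, 110, 100, 80, 50, 40.
  310 → break 1 (new)  [load 310/340]
  130 → break 2 (new)  [load 130/340]
  110 → break 2  [load 240/340]
  110 → break 3 (new)  [load 110/340]
  110 → break 3  [load 220/340]
  100 → break 2  [load 340/340]
  80 → break 3  [load 300/340]
  50 → break 4 (new)  [load 50/340]
  40 → break 3  [load 340/340]
4 commercial breaks opened.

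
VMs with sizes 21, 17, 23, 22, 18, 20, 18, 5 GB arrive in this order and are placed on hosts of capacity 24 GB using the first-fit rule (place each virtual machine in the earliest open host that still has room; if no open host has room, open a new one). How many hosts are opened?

7

  21 → host 1 (new)  [load 21/24]
  17 → host 2 (new)  [load 17/24]
  23 → host 3 (new)  [load 23/24]
  22 → host 4 (new)  [load 22/24]
  18 → host 5 (new)  [load 18/24]
  20 → host 6 (new)  [load 20/24]
  18 → host 7 (new)  [load 18/24]
  5 → host 2  [load 22/24]
7 hosts opened.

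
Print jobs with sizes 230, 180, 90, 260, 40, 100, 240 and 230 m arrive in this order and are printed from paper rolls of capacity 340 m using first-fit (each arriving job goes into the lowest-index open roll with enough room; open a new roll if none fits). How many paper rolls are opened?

  230 → roll 1 (new)  [load 230/340]
  180 → roll 2 (new)  [load 180/340]
  90 → roll 1  [load 320/340]
  260 → roll 3 (new)  [load 260/340]
  40 → roll 2  [load 220/340]
  100 → roll 2  [load 320/340]
  240 → roll 4 (new)  [load 240/340]
  230 → roll 5 (new)  [load 230/340]
5 paper rolls opened.

5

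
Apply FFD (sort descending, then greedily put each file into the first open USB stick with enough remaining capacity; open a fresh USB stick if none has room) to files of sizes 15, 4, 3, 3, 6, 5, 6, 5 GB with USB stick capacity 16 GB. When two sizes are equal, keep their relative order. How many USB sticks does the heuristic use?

Sorted descending: 15, 6, 6, 5, 5, 4, 3, 3.
  15 → USB stick 1 (new)  [load 15/16]
  6 → USB stick 2 (new)  [load 6/16]
  6 → USB stick 2  [load 12/16]
  5 → USB stick 3 (new)  [load 5/16]
  5 → USB stick 3  [load 10/16]
  4 → USB stick 2  [load 16/16]
  3 → USB stick 3  [load 13/16]
  3 → USB stick 3  [load 16/16]
3 USB sticks opened.

3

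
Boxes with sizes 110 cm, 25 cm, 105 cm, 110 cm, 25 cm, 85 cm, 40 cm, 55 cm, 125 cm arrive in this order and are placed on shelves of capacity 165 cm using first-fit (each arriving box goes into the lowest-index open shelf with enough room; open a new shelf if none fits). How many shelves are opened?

  110 → shelf 1 (new)  [load 110/165]
  25 → shelf 1  [load 135/165]
  105 → shelf 2 (new)  [load 105/165]
  110 → shelf 3 (new)  [load 110/165]
  25 → shelf 1  [load 160/165]
  85 → shelf 4 (new)  [load 85/165]
  40 → shelf 2  [load 145/165]
  55 → shelf 3  [load 165/165]
  125 → shelf 5 (new)  [load 125/165]
5 shelves opened.

5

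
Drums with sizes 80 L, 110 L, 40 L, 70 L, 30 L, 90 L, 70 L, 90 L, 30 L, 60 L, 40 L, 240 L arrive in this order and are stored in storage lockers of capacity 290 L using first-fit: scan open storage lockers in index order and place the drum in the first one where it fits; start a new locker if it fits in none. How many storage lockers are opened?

  80 → locker 1 (new)  [load 80/290]
  110 → locker 1  [load 190/290]
  40 → locker 1  [load 230/290]
  70 → locker 2 (new)  [load 70/290]
  30 → locker 1  [load 260/290]
  90 → locker 2  [load 160/290]
  70 → locker 2  [load 230/290]
  90 → locker 3 (new)  [load 90/290]
  30 → locker 1  [load 290/290]
  60 → locker 2  [load 290/290]
  40 → locker 3  [load 130/290]
  240 → locker 4 (new)  [load 240/290]
4 storage lockers opened.

4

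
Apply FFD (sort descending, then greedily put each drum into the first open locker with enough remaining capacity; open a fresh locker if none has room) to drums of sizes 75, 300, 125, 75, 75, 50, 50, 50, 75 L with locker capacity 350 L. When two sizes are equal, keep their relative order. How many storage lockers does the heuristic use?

Sorted descending: 300, 125, 75, 75, 75, 75, 50, 50, 50.
  300 → locker 1 (new)  [load 300/350]
  125 → locker 2 (new)  [load 125/350]
  75 → locker 2  [load 200/350]
  75 → locker 2  [load 275/350]
  75 → locker 2  [load 350/350]
  75 → locker 3 (new)  [load 75/350]
  50 → locker 1  [load 350/350]
  50 → locker 3  [load 125/350]
  50 → locker 3  [load 175/350]
3 storage lockers opened.

3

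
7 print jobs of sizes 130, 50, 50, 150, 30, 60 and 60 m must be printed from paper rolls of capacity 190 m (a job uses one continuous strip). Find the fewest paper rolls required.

Total = 150 + 130 + 60 + 60 + 50 + 50 + 30 = 530 m.
Lower bound: ⌈530/190⌉ = 3 paper rolls.
A packing using 3 paper rolls:
  roll 1: 150 + 30 = 180
  roll 2: 130 + 60 = 190
  roll 3: 60 + 50 + 50 = 160
This matches the lower bound, so 3 is optimal.

3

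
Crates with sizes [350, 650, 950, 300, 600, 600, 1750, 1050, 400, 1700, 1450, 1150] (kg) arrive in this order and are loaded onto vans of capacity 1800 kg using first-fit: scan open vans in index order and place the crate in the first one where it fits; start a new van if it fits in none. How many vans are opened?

  350 → van 1 (new)  [load 350/1800]
  650 → van 1  [load 1000/1800]
  950 → van 2 (new)  [load 950/1800]
  300 → van 1  [load 1300/1800]
  600 → van 2  [load 1550/1800]
  600 → van 3 (new)  [load 600/1800]
  1750 → van 4 (new)  [load 1750/1800]
  1050 → van 3  [load 1650/1800]
  400 → van 1  [load 1700/1800]
  1700 → van 5 (new)  [load 1700/1800]
  1450 → van 6 (new)  [load 1450/1800]
  1150 → van 7 (new)  [load 1150/1800]
7 vans opened.

7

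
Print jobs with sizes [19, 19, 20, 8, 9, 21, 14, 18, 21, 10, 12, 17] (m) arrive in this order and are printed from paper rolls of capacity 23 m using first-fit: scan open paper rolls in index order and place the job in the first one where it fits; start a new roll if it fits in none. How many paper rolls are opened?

10

  19 → roll 1 (new)  [load 19/23]
  19 → roll 2 (new)  [load 19/23]
  20 → roll 3 (new)  [load 20/23]
  8 → roll 4 (new)  [load 8/23]
  9 → roll 4  [load 17/23]
  21 → roll 5 (new)  [load 21/23]
  14 → roll 6 (new)  [load 14/23]
  18 → roll 7 (new)  [load 18/23]
  21 → roll 8 (new)  [load 21/23]
  10 → roll 9 (new)  [load 10/23]
  12 → roll 9  [load 22/23]
  17 → roll 10 (new)  [load 17/23]
10 paper rolls opened.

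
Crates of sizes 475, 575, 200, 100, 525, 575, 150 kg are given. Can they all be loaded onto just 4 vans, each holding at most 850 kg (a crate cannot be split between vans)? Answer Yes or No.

A valid assignment using 4 vans:
  van 1: 575 + 200 = 775
  van 2: 575 + 150 + 100 = 825
  van 3: 525 = 525
  van 4: 475 = 475
Every load is within 850 kg, so 4 vans suffice.

Yes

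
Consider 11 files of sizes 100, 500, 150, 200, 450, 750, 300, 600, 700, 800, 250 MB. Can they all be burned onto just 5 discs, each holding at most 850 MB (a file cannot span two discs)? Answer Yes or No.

Total = 4800 MB; ⌈4800/850⌉ = 6.
At least 6 discs are required, but only 5 are allowed.

No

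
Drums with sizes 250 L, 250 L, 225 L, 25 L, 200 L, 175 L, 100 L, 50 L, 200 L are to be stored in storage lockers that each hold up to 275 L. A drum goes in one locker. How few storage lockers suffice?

6

Total = 250 + 250 + 225 + 200 + 200 + 175 + 100 + 50 + 25 = 1475 L.
Lower bound: ⌈1475/275⌉ = 6 storage lockers.
A packing using 6 storage lockers:
  locker 1: 250 + 25 = 275
  locker 2: 250 = 250
  locker 3: 225 + 50 = 275
  locker 4: 200 = 200
  locker 5: 200 = 200
  locker 6: 175 + 100 = 275
This matches the lower bound, so 6 is optimal.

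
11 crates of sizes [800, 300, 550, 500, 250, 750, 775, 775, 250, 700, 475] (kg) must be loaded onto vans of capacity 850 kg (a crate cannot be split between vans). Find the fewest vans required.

8

Total = 800 + 775 + 775 + 750 + 700 + 550 + 500 + 475 + 300 + 250 + 250 = 6125 kg.
Lower bound: ⌈6125/850⌉ = 8 vans.
A packing using 8 vans:
  van 1: 800 = 800
  van 2: 775 = 775
  van 3: 775 = 775
  van 4: 750 = 750
  van 5: 700 = 700
  van 6: 550 + 300 = 850
  van 7: 500 + 250 = 750
  van 8: 475 + 250 = 725
This matches the lower bound, so 8 is optimal.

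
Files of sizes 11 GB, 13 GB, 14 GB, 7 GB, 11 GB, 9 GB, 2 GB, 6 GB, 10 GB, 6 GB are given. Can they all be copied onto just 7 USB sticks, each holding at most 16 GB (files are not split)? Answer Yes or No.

A valid assignment using 7 USB sticks:
  USB stick 1: 14 + 2 = 16
  USB stick 2: 13 = 13
  USB stick 3: 11 = 11
  USB stick 4: 11 = 11
  USB stick 5: 10 + 6 = 16
  USB stick 6: 9 + 7 = 16
  USB stick 7: 6 = 6
Every load is within 16 GB, so 7 USB sticks suffice.

Yes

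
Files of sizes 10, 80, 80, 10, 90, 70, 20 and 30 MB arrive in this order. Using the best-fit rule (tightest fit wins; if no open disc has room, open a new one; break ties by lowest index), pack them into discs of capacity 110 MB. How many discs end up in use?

4

  10 → disc 1 (new)  [load 10/110]
  80 → disc 1  [load 90/110]
  80 → disc 2 (new)  [load 80/110]
  10 → disc 1  [load 100/110]
  90 → disc 3 (new)  [load 90/110]
  70 → disc 4 (new)  [load 70/110]
  20 → disc 3  [load 110/110]
  30 → disc 2  [load 110/110]
4 discs opened.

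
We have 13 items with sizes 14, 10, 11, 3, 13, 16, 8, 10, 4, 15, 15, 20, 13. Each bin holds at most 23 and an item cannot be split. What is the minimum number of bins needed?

8

Total = 20 + 16 + 15 + 15 + 14 + 13 + 13 + 11 + 10 + 10 + 8 + 4 + 3 = 152.
Lower bound: ⌈152/23⌉ = 7 bins.
A packing using 8 bins:
  bin 1: 20 + 3 = 23
  bin 2: 16 + 4 = 20
  bin 3: 15 + 8 = 23
  bin 4: 15 = 15
  bin 5: 14 = 14
  bin 6: 13 + 10 = 23
  bin 7: 13 + 10 = 23
  bin 8: 11 = 11
No arrangement into 7 bins stays within capacity, so 8 is optimal.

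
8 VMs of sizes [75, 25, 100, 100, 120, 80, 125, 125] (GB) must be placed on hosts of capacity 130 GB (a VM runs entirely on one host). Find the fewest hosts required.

Total = 125 + 125 + 120 + 100 + 100 + 80 + 75 + 25 = 750 GB.
Lower bound: ⌈750/130⌉ = 6 hosts.
Also, 7 VMs each exceed 65 GB, and no two of those can share a host, so at least 7 hosts are needed.
A packing using 7 hosts:
  host 1: 125 = 125
  host 2: 125 = 125
  host 3: 120 = 120
  host 4: 100 + 25 = 125
  host 5: 100 = 100
  host 6: 80 = 80
  host 7: 75 = 75
This matches the lower bound, so 7 is optimal.

7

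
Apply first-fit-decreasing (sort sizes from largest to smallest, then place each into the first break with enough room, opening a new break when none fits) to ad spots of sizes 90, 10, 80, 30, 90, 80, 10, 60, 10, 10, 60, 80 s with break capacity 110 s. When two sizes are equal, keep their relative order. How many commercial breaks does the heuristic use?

Sorted descending: 90, 90, 80, 80, 80, 60, 60, 30, 10, 10, 10, 10.
  90 → break 1 (new)  [load 90/110]
  90 → break 2 (new)  [load 90/110]
  80 → break 3 (new)  [load 80/110]
  80 → break 4 (new)  [load 80/110]
  80 → break 5 (new)  [load 80/110]
  60 → break 6 (new)  [load 60/110]
  60 → break 7 (new)  [load 60/110]
  30 → break 3  [load 110/110]
  10 → break 1  [load 100/110]
  10 → break 1  [load 110/110]
  10 → break 2  [load 100/110]
  10 → break 2  [load 110/110]
7 commercial breaks opened.

7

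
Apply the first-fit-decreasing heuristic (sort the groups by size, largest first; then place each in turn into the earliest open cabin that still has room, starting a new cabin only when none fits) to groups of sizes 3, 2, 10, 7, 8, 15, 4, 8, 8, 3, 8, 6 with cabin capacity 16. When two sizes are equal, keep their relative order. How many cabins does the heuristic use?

6

Sorted descending: 15, 10, 8, 8, 8, 8, 7, 6, 4, 3, 3, 2.
  15 → cabin 1 (new)  [load 15/16]
  10 → cabin 2 (new)  [load 10/16]
  8 → cabin 3 (new)  [load 8/16]
  8 → cabin 3  [load 16/16]
  8 → cabin 4 (new)  [load 8/16]
  8 → cabin 4  [load 16/16]
  7 → cabin 5 (new)  [load 7/16]
  6 → cabin 2  [load 16/16]
  4 → cabin 5  [load 11/16]
  3 → cabin 5  [load 14/16]
  3 → cabin 6 (new)  [load 3/16]
  2 → cabin 5  [load 16/16]
6 cabins opened.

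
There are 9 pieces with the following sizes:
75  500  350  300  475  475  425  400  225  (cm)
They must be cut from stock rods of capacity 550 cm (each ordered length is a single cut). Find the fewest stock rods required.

7

Total = 500 + 475 + 475 + 425 + 400 + 350 + 300 + 225 + 75 = 3225 cm.
Lower bound: ⌈3225/550⌉ = 6 stock rods.
Also, 7 pieces each exceed 275 cm, and no two of those can share a stock rod, so at least 7 stock rods are needed.
A packing using 7 stock rods:
  stock rod 1: 500 = 500
  stock rod 2: 475 + 75 = 550
  stock rod 3: 475 = 475
  stock rod 4: 425 = 425
  stock rod 5: 400 = 400
  stock rod 6: 350 = 350
  stock rod 7: 300 + 225 = 525
This matches the lower bound, so 7 is optimal.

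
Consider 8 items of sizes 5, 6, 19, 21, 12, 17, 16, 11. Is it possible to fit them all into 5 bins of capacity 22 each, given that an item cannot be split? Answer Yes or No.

No

Total = 107; ⌈107/22⌉ = 5.
The bound of 5 does not rule out 5, but exhaustive search shows no assignment into 5 bins of capacity 22 exists — the minimum is 6.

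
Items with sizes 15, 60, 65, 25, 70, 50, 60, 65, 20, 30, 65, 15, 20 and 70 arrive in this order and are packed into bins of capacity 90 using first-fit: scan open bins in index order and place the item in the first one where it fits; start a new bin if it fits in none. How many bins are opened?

8

  15 → bin 1 (new)  [load 15/90]
  60 → bin 1  [load 75/90]
  65 → bin 2 (new)  [load 65/90]
  25 → bin 2  [load 90/90]
  70 → bin 3 (new)  [load 70/90]
  50 → bin 4 (new)  [load 50/90]
  60 → bin 5 (new)  [load 60/90]
  65 → bin 6 (new)  [load 65/90]
  20 → bin 3  [load 90/90]
  30 → bin 4  [load 80/90]
  65 → bin 7 (new)  [load 65/90]
  15 → bin 1  [load 90/90]
  20 → bin 5  [load 80/90]
  70 → bin 8 (new)  [load 70/90]
8 bins opened.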